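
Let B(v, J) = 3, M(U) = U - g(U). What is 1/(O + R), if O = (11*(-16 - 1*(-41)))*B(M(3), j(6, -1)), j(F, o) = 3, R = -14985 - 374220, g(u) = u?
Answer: -1/388380 ≈ -2.5748e-6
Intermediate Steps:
R = -389205
M(U) = 0 (M(U) = U - U = 0)
O = 825 (O = (11*(-16 - 1*(-41)))*3 = (11*(-16 + 41))*3 = (11*25)*3 = 275*3 = 825)
1/(O + R) = 1/(825 - 389205) = 1/(-388380) = -1/388380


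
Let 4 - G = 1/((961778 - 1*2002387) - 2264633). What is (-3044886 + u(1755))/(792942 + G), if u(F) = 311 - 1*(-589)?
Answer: -10061110374612/2620878422933 ≈ -3.8388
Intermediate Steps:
G = 13220969/3305242 (G = 4 - 1/((961778 - 1*2002387) - 2264633) = 4 - 1/((961778 - 2002387) - 2264633) = 4 - 1/(-1040609 - 2264633) = 4 - 1/(-3305242) = 4 - 1*(-1/3305242) = 4 + 1/3305242 = 13220969/3305242 ≈ 4.0000)
u(F) = 900 (u(F) = 311 + 589 = 900)
(-3044886 + u(1755))/(792942 + G) = (-3044886 + 900)/(792942 + 13220969/3305242) = -3043986/2620878422933/3305242 = -3043986*3305242/2620878422933 = -10061110374612/2620878422933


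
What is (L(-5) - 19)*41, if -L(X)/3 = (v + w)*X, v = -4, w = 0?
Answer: -3239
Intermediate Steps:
L(X) = 12*X (L(X) = -3*(-4 + 0)*X = -(-12)*X = 12*X)
(L(-5) - 19)*41 = (12*(-5) - 19)*41 = (-60 - 19)*41 = -79*41 = -3239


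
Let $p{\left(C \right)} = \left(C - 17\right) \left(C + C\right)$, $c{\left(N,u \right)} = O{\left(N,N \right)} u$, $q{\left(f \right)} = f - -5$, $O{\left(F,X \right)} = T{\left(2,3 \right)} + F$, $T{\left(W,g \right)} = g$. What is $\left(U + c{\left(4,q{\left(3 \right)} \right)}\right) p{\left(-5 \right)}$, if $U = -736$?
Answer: $-149600$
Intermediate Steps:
$O{\left(F,X \right)} = 3 + F$
$q{\left(f \right)} = 5 + f$ ($q{\left(f \right)} = f + 5 = 5 + f$)
$c{\left(N,u \right)} = u \left(3 + N\right)$ ($c{\left(N,u \right)} = \left(3 + N\right) u = u \left(3 + N\right)$)
$p{\left(C \right)} = 2 C \left(-17 + C\right)$ ($p{\left(C \right)} = \left(-17 + C\right) 2 C = 2 C \left(-17 + C\right)$)
$\left(U + c{\left(4,q{\left(3 \right)} \right)}\right) p{\left(-5 \right)} = \left(-736 + \left(5 + 3\right) \left(3 + 4\right)\right) 2 \left(-5\right) \left(-17 - 5\right) = \left(-736 + 8 \cdot 7\right) 2 \left(-5\right) \left(-22\right) = \left(-736 + 56\right) 220 = \left(-680\right) 220 = -149600$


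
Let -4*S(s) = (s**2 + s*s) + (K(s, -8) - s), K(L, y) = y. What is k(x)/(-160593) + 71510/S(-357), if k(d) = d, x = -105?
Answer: -15303073595/13663627157 ≈ -1.1200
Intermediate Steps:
S(s) = 2 - s**2/2 + s/4 (S(s) = -((s**2 + s*s) + (-8 - s))/4 = -((s**2 + s**2) + (-8 - s))/4 = -(2*s**2 + (-8 - s))/4 = -(-8 - s + 2*s**2)/4 = 2 - s**2/2 + s/4)
k(x)/(-160593) + 71510/S(-357) = -105/(-160593) + 71510/(2 - 1/2*(-357)**2 + (1/4)*(-357)) = -105*(-1/160593) + 71510/(2 - 1/2*127449 - 357/4) = 35/53531 + 71510/(2 - 127449/2 - 357/4) = 35/53531 + 71510/(-255247/4) = 35/53531 + 71510*(-4/255247) = 35/53531 - 286040/255247 = -15303073595/13663627157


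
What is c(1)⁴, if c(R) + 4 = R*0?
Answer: 256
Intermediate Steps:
c(R) = -4 (c(R) = -4 + R*0 = -4 + 0 = -4)
c(1)⁴ = (-4)⁴ = 256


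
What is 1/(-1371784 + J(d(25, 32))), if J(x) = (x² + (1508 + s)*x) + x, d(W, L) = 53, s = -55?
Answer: -1/1291913 ≈ -7.7405e-7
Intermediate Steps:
J(x) = x² + 1454*x (J(x) = (x² + (1508 - 55)*x) + x = (x² + 1453*x) + x = x² + 1454*x)
1/(-1371784 + J(d(25, 32))) = 1/(-1371784 + 53*(1454 + 53)) = 1/(-1371784 + 53*1507) = 1/(-1371784 + 79871) = 1/(-1291913) = -1/1291913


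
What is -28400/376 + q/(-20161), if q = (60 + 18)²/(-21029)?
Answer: -1505077839002/19926386443 ≈ -75.532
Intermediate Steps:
q = -6084/21029 (q = 78²*(-1/21029) = 6084*(-1/21029) = -6084/21029 ≈ -0.28931)
-28400/376 + q/(-20161) = -28400/376 - 6084/21029/(-20161) = -28400*1/376 - 6084/21029*(-1/20161) = -3550/47 + 6084/423965669 = -1505077839002/19926386443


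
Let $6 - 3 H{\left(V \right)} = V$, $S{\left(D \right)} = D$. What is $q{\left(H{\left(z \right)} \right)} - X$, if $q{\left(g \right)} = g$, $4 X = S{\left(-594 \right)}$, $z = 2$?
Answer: $\frac{899}{6} \approx 149.83$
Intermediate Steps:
$H{\left(V \right)} = 2 - \frac{V}{3}$
$X = - \frac{297}{2}$ ($X = \frac{1}{4} \left(-594\right) = - \frac{297}{2} \approx -148.5$)
$q{\left(H{\left(z \right)} \right)} - X = \left(2 - \frac{2}{3}\right) - - \frac{297}{2} = \left(2 - \frac{2}{3}\right) + \frac{297}{2} = \frac{4}{3} + \frac{297}{2} = \frac{899}{6}$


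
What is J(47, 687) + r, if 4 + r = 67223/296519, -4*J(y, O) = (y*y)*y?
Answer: -30789967549/1186076 ≈ -25960.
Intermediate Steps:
J(y, O) = -y³/4 (J(y, O) = -y*y*y/4 = -y²*y/4 = -y³/4)
r = -1118853/296519 (r = -4 + 67223/296519 = -1118853/296519 ≈ -3.7733)
J(47, 687) + r = -¼*47³ - 1118853/296519 = -¼*103823 - 1118853/296519 = -103823/4 - 1118853/296519 = -30789967549/1186076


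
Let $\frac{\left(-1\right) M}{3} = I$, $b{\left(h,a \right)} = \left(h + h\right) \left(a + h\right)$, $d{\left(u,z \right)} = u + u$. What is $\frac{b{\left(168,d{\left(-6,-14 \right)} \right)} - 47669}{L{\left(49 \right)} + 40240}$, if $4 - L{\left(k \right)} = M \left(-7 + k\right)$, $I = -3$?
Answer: $\frac{4747}{39866} \approx 0.11907$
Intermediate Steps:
$d{\left(u,z \right)} = 2 u$
$b{\left(h,a \right)} = 2 h \left(a + h\right)$
$M = 9$ ($M = \left(-3\right) \left(-3\right) = 9$)
$L{\left(k \right)} = 67 - 9 k$ ($L{\left(k \right)} = 4 - 9 \left(-7 + k\right) = 4 - \left(-63 + 9 k\right) = 67 - 9 k$)
$\frac{b{\left(168,d{\left(-6,-14 \right)} \right)} - 47669}{L{\left(49 \right)} + 40240} = \frac{2 \cdot 168 \left(2 \left(-6\right) + 168\right) - 47669}{\left(67 - 441\right) + 40240} = \frac{2 \cdot 168 \left(-12 + 168\right) - 47669}{\left(67 - 441\right) + 40240} = \frac{2 \cdot 168 \cdot 156 - 47669}{-374 + 40240} = \frac{52416 - 47669}{39866} = 4747 \cdot \frac{1}{39866} = \frac{4747}{39866}$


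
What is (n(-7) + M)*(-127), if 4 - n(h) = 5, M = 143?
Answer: -18034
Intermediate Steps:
n(h) = -1 (n(h) = 4 - 1*5 = 4 - 5 = -1)
(n(-7) + M)*(-127) = (-1 + 143)*(-127) = 142*(-127) = -18034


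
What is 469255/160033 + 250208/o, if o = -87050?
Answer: 403555443/6965436325 ≈ 0.057937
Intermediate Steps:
469255/160033 + 250208/o = 469255/160033 + 250208/(-87050) = 469255*(1/160033) + 250208*(-1/87050) = 469255/160033 - 125104/43525 = 403555443/6965436325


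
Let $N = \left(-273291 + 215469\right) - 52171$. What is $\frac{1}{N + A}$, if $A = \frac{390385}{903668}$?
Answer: $- \frac{903668}{99396763939} \approx -9.0915 \cdot 10^{-6}$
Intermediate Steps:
$N = -109993$ ($N = -57822 - 52171 = -109993$)
$A = \frac{390385}{903668}$ ($A = 390385 \cdot \frac{1}{903668} = \frac{390385}{903668} \approx 0.432$)
$\frac{1}{N + A} = \frac{1}{-109993 + \frac{390385}{903668}} = \frac{1}{- \frac{99396763939}{903668}} = - \frac{903668}{99396763939}$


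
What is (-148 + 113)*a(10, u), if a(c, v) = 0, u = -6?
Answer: 0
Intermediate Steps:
(-148 + 113)*a(10, u) = (-148 + 113)*0 = -35*0 = 0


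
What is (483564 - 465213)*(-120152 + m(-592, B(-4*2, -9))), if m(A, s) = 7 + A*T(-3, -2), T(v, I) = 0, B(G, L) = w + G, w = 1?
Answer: -2204780895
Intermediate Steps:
B(G, L) = 1 + G
m(A, s) = 7 (m(A, s) = 7 + A*0 = 7 + 0 = 7)
(483564 - 465213)*(-120152 + m(-592, B(-4*2, -9))) = (483564 - 465213)*(-120152 + 7) = 18351*(-120145) = -2204780895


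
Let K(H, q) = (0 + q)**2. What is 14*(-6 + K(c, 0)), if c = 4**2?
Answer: -84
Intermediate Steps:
c = 16
K(H, q) = q**2
14*(-6 + K(c, 0)) = 14*(-6 + 0**2) = 14*(-6 + 0) = 14*(-6) = -84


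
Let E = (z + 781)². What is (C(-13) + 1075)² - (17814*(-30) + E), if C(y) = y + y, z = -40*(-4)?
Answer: 749340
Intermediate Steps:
z = 160
C(y) = 2*y
E = 885481 (E = (160 + 781)² = 941² = 885481)
(C(-13) + 1075)² - (17814*(-30) + E) = (2*(-13) + 1075)² - (17814*(-30) + 885481) = (-26 + 1075)² - (-534420 + 885481) = 1049² - 1*351061 = 1100401 - 351061 = 749340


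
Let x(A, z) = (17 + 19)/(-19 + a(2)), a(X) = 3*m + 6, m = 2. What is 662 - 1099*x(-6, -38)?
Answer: 6314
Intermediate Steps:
a(X) = 12 (a(X) = 3*2 + 6 = 6 + 6 = 12)
x(A, z) = -36/7 (x(A, z) = (17 + 19)/(-19 + 12) = 36/(-7) = 36*(-⅐) = -36/7)
662 - 1099*x(-6, -38) = 662 - 1099*(-36/7) = 662 + 5652 = 6314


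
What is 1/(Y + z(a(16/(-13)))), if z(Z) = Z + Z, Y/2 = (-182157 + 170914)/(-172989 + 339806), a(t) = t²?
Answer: 28192073/81610170 ≈ 0.34545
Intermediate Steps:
Y = -22486/166817 (Y = 2*((-182157 + 170914)/(-172989 + 339806)) = 2*(-11243/166817) = -22486/166817 ≈ -0.13479)
z(Z) = 2*Z
1/(Y + z(a(16/(-13)))) = 1/(-22486/166817 + 2*(16/(-13))²) = 1/(-22486/166817 + 2*(16*(-1/13))²) = 1/(-22486/166817 + 2*(-16/13)²) = 1/(-22486/166817 + 2*(256/169)) = 1/(-22486/166817 + 512/169) = 1/(81610170/28192073) = 28192073/81610170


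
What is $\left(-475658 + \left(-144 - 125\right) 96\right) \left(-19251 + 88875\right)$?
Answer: $-34915182768$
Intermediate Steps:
$\left(-475658 + \left(-144 - 125\right) 96\right) \left(-19251 + 88875\right) = \left(-475658 - 25824\right) 69624 = \left(-501482\right) 69624 = -34915182768$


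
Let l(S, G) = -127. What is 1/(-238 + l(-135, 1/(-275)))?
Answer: -1/365 ≈ -0.0027397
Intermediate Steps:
1/(-238 + l(-135, 1/(-275))) = 1/(-238 - 127) = 1/(-365) = -1/365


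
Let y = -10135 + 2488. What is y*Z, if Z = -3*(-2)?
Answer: -45882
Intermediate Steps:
y = -7647
Z = 6
y*Z = -7647*6 = -45882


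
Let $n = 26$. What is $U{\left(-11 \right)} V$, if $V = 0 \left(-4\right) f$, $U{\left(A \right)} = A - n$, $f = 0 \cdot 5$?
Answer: $0$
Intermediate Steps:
$f = 0$
$U{\left(A \right)} = -26 + A$ ($U{\left(A \right)} = A - 26 = -26 + A$)
$V = 0$ ($V = 0 \left(-4\right) 0 = 0 \cdot 0 = 0$)
$U{\left(-11 \right)} V = \left(-26 - 11\right) 0 = \left(-37\right) 0 = 0$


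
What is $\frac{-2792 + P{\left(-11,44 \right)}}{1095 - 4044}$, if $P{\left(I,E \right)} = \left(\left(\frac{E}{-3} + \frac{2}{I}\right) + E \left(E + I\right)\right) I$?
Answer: $\frac{55802}{8847} \approx 6.3074$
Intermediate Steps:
$P{\left(I,E \right)} = I \left(\frac{2}{I} - \frac{E}{3} + E \left(E + I\right)\right)$ ($P{\left(I,E \right)} = \left(\left(E \left(- \frac{1}{3}\right) + \frac{2}{I}\right) + E \left(E + I\right)\right) I = \left(\left(- \frac{E}{3} + \frac{2}{I}\right) + E \left(E + I\right)\right) I = \left(\left(\frac{2}{I} - \frac{E}{3}\right) + E \left(E + I\right)\right) I = \left(\frac{2}{I} - \frac{E}{3} + E \left(E + I\right)\right) I = I \left(\frac{2}{I} - \frac{E}{3} + E \left(E + I\right)\right)$)
$\frac{-2792 + P{\left(-11,44 \right)}}{1095 - 4044} = \frac{-2792 + \left(2 + 44 \left(-11\right)^{2} - 11 \cdot 44^{2} - \frac{44}{3} \left(-11\right)\right)}{1095 - 4044} = \frac{-2792 + \left(2 + 44 \cdot 121 - 21296 + \frac{484}{3}\right)}{-2949} = \left(-2792 + \left(2 + 5324 - 21296 + \frac{484}{3}\right)\right) \left(- \frac{1}{2949}\right) = \left(-2792 - \frac{47426}{3}\right) \left(- \frac{1}{2949}\right) = \left(- \frac{55802}{3}\right) \left(- \frac{1}{2949}\right) = \frac{55802}{8847}$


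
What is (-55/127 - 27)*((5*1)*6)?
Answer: -104520/127 ≈ -822.99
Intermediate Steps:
(-55/127 - 27)*((5*1)*6) = (-55*1/127 - 27)*(5*6) = (-55/127 - 27)*30 = -3484/127*30 = -104520/127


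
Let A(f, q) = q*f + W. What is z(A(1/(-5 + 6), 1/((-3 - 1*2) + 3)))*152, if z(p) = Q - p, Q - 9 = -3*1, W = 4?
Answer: 380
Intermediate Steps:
Q = 6 (Q = 9 - 3*1 = 9 - 3 = 6)
A(f, q) = 4 + f*q (A(f, q) = q*f + 4 = f*q + 4 = 4 + f*q)
z(p) = 6 - p
z(A(1/(-5 + 6), 1/((-3 - 1*2) + 3)))*152 = (6 - (4 + 1/((-5 + 6)*((-3 - 1*2) + 3))))*152 = (6 - (4 + 1/(1*((-3 - 2) + 3))))*152 = (6 - (4 + 1/(-5 + 3)))*152 = (6 - (4 + 1/(-2)))*152 = (6 - (4 + 1*(-1/2)))*152 = (6 - (4 - 1/2))*152 = (6 - 1*7/2)*152 = (6 - 7/2)*152 = (5/2)*152 = 380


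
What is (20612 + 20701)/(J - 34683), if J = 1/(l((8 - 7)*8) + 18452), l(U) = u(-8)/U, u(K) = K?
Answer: -762266163/639936032 ≈ -1.1912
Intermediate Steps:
l(U) = -8/U
J = 1/18451 (J = 1/(-8*1/(8*(8 - 7)) + 18452) = 1/(-8/(1*8) + 18452) = 1/(-8/8 + 18452) = 1/(-8*1/8 + 18452) = 1/(-1 + 18452) = 1/18451 ≈ 5.4198e-5)
(20612 + 20701)/(J - 34683) = (20612 + 20701)/(1/18451 - 34683) = 41313/(-639936032/18451) = 41313*(-18451/639936032) = -762266163/639936032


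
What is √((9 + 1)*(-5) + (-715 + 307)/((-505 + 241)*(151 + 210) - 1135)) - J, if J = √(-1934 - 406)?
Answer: I*(√464984688938 - 578634*√65)/96439 ≈ -41.303*I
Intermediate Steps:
J = 6*I*√65 (J = √(-2340) = 6*I*√65 ≈ 48.374*I)
√((9 + 1)*(-5) + (-715 + 307)/((-505 + 241)*(151 + 210) - 1135)) - J = √((9 + 1)*(-5) + (-715 + 307)/((-505 + 241)*(151 + 210) - 1135)) - 6*I*√65 = √(10*(-5) - 408/(-264*361 - 1135)) - 6*I*√65 = √(-50 - 408/(-95304 - 1135)) - 6*I*√65 = √(-50 - 408/(-96439)) - 6*I*√65 = √(-50 - 408*(-1/96439)) - 6*I*√65 = √(-50 + 408/96439) - 6*I*√65 = √(-4821542/96439) - 6*I*√65 = I*√464984688938/96439 - 6*I*√65 = -6*I*√65 + I*√464984688938/96439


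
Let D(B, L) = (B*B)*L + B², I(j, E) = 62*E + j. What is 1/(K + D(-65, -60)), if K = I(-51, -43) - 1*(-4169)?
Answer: -1/247823 ≈ -4.0351e-6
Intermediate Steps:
I(j, E) = j + 62*E
D(B, L) = B² + L*B² (D(B, L) = B²*L + B² = L*B² + B² = B² + L*B²)
K = 1452 (K = (-51 + 62*(-43)) - 1*(-4169) = (-51 - 2666) + 4169 = -2717 + 4169 = 1452)
1/(K + D(-65, -60)) = 1/(1452 + (-65)²*(1 - 60)) = 1/(1452 + 4225*(-59)) = 1/(1452 - 249275) = 1/(-247823) = -1/247823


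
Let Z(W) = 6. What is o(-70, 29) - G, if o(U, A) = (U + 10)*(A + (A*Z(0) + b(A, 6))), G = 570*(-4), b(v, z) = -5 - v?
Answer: -7860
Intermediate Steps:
G = -2280
o(U, A) = (-5 + 6*A)*(10 + U) (o(U, A) = (U + 10)*(A + (A*6 + (-5 - A))) = (10 + U)*(A + (6*A + (-5 - A))) = (10 + U)*(A + (-5 + 5*A)) = (10 + U)*(-5 + 6*A) = (-5 + 6*A)*(10 + U))
o(-70, 29) - G = (-50 - 5*(-70) + 60*29 + 6*29*(-70)) - 1*(-2280) = (-50 + 350 + 1740 - 12180) + 2280 = -10140 + 2280 = -7860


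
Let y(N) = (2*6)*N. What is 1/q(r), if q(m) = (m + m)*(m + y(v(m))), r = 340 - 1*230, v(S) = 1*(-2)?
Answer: 1/18920 ≈ 5.2854e-5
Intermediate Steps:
v(S) = -2
r = 110 (r = 340 - 230 = 110)
y(N) = 12*N
q(m) = 2*m*(-24 + m) (q(m) = (m + m)*(m + 12*(-2)) = (2*m)*(m - 24) = (2*m)*(-24 + m) = 2*m*(-24 + m))
1/q(r) = 1/(2*110*(-24 + 110)) = 1/(2*110*86) = 1/18920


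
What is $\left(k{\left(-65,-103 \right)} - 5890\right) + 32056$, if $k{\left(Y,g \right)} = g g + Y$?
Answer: $36710$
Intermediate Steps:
$k{\left(Y,g \right)} = Y + g^{2}$ ($k{\left(Y,g \right)} = g^{2} + Y = Y + g^{2}$)
$\left(k{\left(-65,-103 \right)} - 5890\right) + 32056 = \left(\left(-65 + \left(-103\right)^{2}\right) - 5890\right) + 32056 = \left(\left(-65 + 10609\right) - 5890\right) + 32056 = \left(10544 - 5890\right) + 32056 = 4654 + 32056 = 36710$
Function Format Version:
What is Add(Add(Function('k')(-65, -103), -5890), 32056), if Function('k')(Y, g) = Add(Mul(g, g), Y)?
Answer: 36710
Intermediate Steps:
Function('k')(Y, g) = Add(Y, Pow(g, 2)) (Function('k')(Y, g) = Add(Pow(g, 2), Y) = Add(Y, Pow(g, 2)))
Add(Add(Function('k')(-65, -103), -5890), 32056) = Add(Add(Add(-65, Pow(-103, 2)), -5890), 32056) = Add(Add(Add(-65, 10609), -5890), 32056) = Add(Add(10544, -5890), 32056) = Add(4654, 32056) = 36710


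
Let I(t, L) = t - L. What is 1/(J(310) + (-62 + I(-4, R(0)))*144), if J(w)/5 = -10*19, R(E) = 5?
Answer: -1/11174 ≈ -8.9493e-5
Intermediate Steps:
J(w) = -950 (J(w) = 5*(-10*19) = 5*(-190) = -950)
1/(J(310) + (-62 + I(-4, R(0)))*144) = 1/(-950 + (-62 + (-4 - 1*5))*144) = 1/(-950 + (-62 + (-4 - 5))*144) = 1/(-950 + (-62 - 9)*144) = 1/(-950 - 71*144) = 1/(-950 - 10224) = 1/(-11174) = -1/11174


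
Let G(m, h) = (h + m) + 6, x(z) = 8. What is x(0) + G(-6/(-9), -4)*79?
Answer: 656/3 ≈ 218.67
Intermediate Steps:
G(m, h) = 6 + h + m
x(0) + G(-6/(-9), -4)*79 = 8 + (6 - 4 - 6/(-9))*79 = 8 + (6 - 4 - 6*(-⅑))*79 = 8 + (6 - 4 + ⅔)*79 = 8 + (8/3)*79 = 8 + 632/3 = 656/3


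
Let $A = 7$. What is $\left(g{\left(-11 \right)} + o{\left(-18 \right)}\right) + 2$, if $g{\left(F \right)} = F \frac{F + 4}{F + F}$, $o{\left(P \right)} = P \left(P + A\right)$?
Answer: $\frac{393}{2} \approx 196.5$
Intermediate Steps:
$o{\left(P \right)} = P \left(7 + P\right)$ ($o{\left(P \right)} = P \left(P + 7\right) = P \left(7 + P\right)$)
$g{\left(F \right)} = 2 + \frac{F}{2}$ ($g{\left(F \right)} = F \frac{4 + F}{2 F} = 2 + \frac{F}{2}$)
$\left(g{\left(-11 \right)} + o{\left(-18 \right)}\right) + 2 = \left(\left(2 + \frac{1}{2} \left(-11\right)\right) - 18 \left(7 - 18\right)\right) + 2 = \left(\left(2 - \frac{11}{2}\right) - -198\right) + 2 = \left(- \frac{7}{2} + 198\right) + 2 = \frac{389}{2} + 2 = \frac{393}{2}$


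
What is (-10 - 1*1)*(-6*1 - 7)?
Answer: 143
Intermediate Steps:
(-10 - 1*1)*(-6*1 - 7) = (-10 - 1)*(-6 - 7) = -11*(-13) = 143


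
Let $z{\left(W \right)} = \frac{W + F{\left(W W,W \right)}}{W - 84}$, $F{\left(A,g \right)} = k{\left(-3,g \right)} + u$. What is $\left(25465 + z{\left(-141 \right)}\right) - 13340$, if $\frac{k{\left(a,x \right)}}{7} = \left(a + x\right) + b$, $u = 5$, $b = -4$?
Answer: $\frac{2729297}{225} \approx 12130.0$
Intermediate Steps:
$k{\left(a,x \right)} = -28 + 7 a + 7 x$ ($k{\left(a,x \right)} = 7 \left(\left(a + x\right) - 4\right) = 7 \left(-4 + a + x\right) = -28 + 7 a + 7 x$)
$F{\left(A,g \right)} = -44 + 7 g$ ($F{\left(A,g \right)} = \left(-28 + 7 \left(-3\right) + 7 g\right) + 5 = \left(-28 - 21 + 7 g\right) + 5 = \left(-49 + 7 g\right) + 5 = -44 + 7 g$)
$z{\left(W \right)} = \frac{-44 + 8 W}{-84 + W}$ ($z{\left(W \right)} = \frac{W + \left(-44 + 7 W\right)}{W - 84} = \frac{-44 + 8 W}{-84 + W}$)
$\left(25465 + z{\left(-141 \right)}\right) - 13340 = \left(25465 + \frac{4 \left(-11 + 2 \left(-141\right)\right)}{-84 - 141}\right) - 13340 = \left(25465 + \frac{4 \left(-11 - 282\right)}{-225}\right) - 13340 = \left(25465 + 4 \left(- \frac{1}{225}\right) \left(-293\right)\right) - 13340 = \left(25465 + \frac{1172}{225}\right) - 13340 = \frac{5730797}{225} - 13340 = \frac{2729297}{225}$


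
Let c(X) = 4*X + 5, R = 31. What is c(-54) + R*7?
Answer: 6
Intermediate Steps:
c(X) = 5 + 4*X
c(-54) + R*7 = (5 + 4*(-54)) + 31*7 = (5 - 216) + 217 = -211 + 217 = 6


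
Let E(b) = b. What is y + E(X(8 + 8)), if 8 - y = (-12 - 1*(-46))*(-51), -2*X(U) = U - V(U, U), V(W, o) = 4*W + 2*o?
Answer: 1782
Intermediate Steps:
V(W, o) = 2*o + 4*W
X(U) = 5*U/2 (X(U) = -(U - (2*U + 4*U))/2 = -(U - 6*U)/2 = -(-5)*U/2 = 5*U/2)
y = 1742 (y = 8 - (-12 - 1*(-46))*(-51) = 8 - (-12 + 46)*(-51) = 8 - 34*(-51) = 8 - 1*(-1734) = 8 + 1734 = 1742)
y + E(X(8 + 8)) = 1742 + 5*(8 + 8)/2 = 1742 + (5/2)*16 = 1742 + 40 = 1782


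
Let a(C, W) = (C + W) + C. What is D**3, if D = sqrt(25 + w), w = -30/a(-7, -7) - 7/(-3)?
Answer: 1208*sqrt(3171)/441 ≈ 154.25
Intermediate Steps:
a(C, W) = W + 2*C
w = 79/21 (w = -30/(-7 + 2*(-7)) - 7/(-3) = -30/(-7 - 14) - 7*(-1/3) = -30/(-21) + 7/3 = -30*(-1/21) + 7/3 = 10/7 + 7/3 = 79/21 ≈ 3.7619)
D = 2*sqrt(3171)/21 (D = sqrt(25 + 79/21) = sqrt(604/21) = 2*sqrt(3171)/21 ≈ 5.3630)
D**3 = (2*sqrt(3171)/21)**3 = 1208*sqrt(3171)/441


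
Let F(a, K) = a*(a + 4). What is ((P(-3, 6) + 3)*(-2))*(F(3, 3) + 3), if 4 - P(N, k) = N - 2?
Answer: -576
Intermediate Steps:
P(N, k) = 6 - N (P(N, k) = 4 - (N - 2) = 4 - (-2 + N) = 4 + (2 - N) = 6 - N)
F(a, K) = a*(4 + a)
((P(-3, 6) + 3)*(-2))*(F(3, 3) + 3) = (((6 - 1*(-3)) + 3)*(-2))*(3*(4 + 3) + 3) = (((6 + 3) + 3)*(-2))*(3*7 + 3) = ((9 + 3)*(-2))*(21 + 3) = (12*(-2))*24 = -24*24 = -576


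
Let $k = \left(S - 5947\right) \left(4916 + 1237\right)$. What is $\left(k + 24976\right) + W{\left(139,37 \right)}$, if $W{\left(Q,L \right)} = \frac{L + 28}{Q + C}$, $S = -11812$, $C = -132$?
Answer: $- \frac{764722992}{7} \approx -1.0925 \cdot 10^{8}$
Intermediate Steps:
$W{\left(Q,L \right)} = \frac{28 + L}{-132 + Q}$ ($W{\left(Q,L \right)} = \frac{L + 28}{Q - 132} = \frac{28 + L}{-132 + Q}$)
$k = -109271127$ ($k = \left(-11812 - 5947\right) \left(4916 + 1237\right) = \left(-17759\right) 6153 = -109271127$)
$\left(k + 24976\right) + W{\left(139,37 \right)} = \left(-109271127 + 24976\right) + \frac{28 + 37}{-132 + 139} = -109246151 + \frac{1}{7} \cdot 65 = -109246151 + \frac{65}{7} = - \frac{764722992}{7}$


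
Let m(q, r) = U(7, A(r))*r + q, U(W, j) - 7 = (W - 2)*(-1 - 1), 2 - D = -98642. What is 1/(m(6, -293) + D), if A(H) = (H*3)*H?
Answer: 1/99529 ≈ 1.0047e-5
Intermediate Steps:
A(H) = 3*H² (A(H) = (3*H)*H = 3*H²)
D = 98644 (D = 2 - 1*(-98642) = 2 + 98642 = 98644)
U(W, j) = 11 - 2*W (U(W, j) = 7 + (W - 2)*(-1 - 1) = 7 + (-2 + W)*(-2) = 7 + (4 - 2*W) = 11 - 2*W)
m(q, r) = q - 3*r (m(q, r) = (11 - 2*7)*r + q = (11 - 14)*r + q = -3*r + q = q - 3*r)
1/(m(6, -293) + D) = 1/((6 - 3*(-293)) + 98644) = 1/((6 + 879) + 98644) = 1/(885 + 98644) = 1/99529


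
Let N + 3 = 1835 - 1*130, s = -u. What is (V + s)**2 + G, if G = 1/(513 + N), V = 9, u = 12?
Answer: 19936/2215 ≈ 9.0005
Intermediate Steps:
s = -12 (s = -1*12 = -12)
N = 1702 (N = -3 + (1835 - 1*130) = -3 + (1835 - 130) = -3 + 1705 = 1702)
G = 1/2215 (G = 1/(513 + 1702) = 1/2215 ≈ 0.00045147)
(V + s)**2 + G = (9 - 12)**2 + 1/2215 = (-3)**2 + 1/2215 = 9 + 1/2215 = 19936/2215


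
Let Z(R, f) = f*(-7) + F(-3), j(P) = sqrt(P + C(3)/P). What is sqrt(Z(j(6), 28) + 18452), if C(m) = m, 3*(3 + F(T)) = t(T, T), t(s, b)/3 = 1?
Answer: sqrt(18254) ≈ 135.11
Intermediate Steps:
t(s, b) = 3 (t(s, b) = 3*1 = 3)
F(T) = -2 (F(T) = -3 + (1/3)*3 = -3 + 1 = -2)
j(P) = sqrt(P + 3/P)
Z(R, f) = -2 - 7*f (Z(R, f) = f*(-7) - 2 = -7*f - 2 = -2 - 7*f)
sqrt(Z(j(6), 28) + 18452) = sqrt((-2 - 7*28) + 18452) = sqrt((-2 - 196) + 18452) = sqrt(-198 + 18452) = sqrt(18254)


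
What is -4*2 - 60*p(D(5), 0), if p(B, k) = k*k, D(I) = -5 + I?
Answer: -8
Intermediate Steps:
p(B, k) = k²
-4*2 - 60*p(D(5), 0) = -4*2 - 60*0² = -8 - 60*0 = -8 + 0 = -8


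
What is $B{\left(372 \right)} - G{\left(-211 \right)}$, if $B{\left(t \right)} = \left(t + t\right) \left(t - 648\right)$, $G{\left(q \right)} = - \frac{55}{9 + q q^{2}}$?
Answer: $- \frac{1928985519223}{9393922} \approx -2.0534 \cdot 10^{5}$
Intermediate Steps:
$G{\left(q \right)} = - \frac{55}{9 + q^{3}}$
$B{\left(t \right)} = 2 t \left(-648 + t\right)$
$B{\left(372 \right)} - G{\left(-211 \right)} = 2 \cdot 372 \left(-648 + 372\right) - - \frac{55}{9 + \left(-211\right)^{3}} = 2 \cdot 372 \left(-276\right) - - \frac{55}{9 - 9393931} = -205344 - - \frac{55}{-9393922} = -205344 - \left(-55\right) \left(- \frac{1}{9393922}\right) = -205344 - \frac{55}{9393922} = - \frac{1928985519223}{9393922}$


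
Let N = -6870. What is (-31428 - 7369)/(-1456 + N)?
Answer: 38797/8326 ≈ 4.6597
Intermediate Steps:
(-31428 - 7369)/(-1456 + N) = (-31428 - 7369)/(-1456 - 6870) = -38797/(-8326) = -38797*(-1/8326) = 38797/8326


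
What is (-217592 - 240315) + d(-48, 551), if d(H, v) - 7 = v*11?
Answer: -451839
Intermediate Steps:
d(H, v) = 7 + 11*v (d(H, v) = 7 + v*11 = 7 + 11*v)
(-217592 - 240315) + d(-48, 551) = (-217592 - 240315) + (7 + 11*551) = -457907 + (7 + 6061) = -457907 + 6068 = -451839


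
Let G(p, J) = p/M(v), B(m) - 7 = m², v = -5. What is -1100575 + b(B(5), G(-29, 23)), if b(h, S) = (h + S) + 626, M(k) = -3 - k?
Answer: -2199863/2 ≈ -1.0999e+6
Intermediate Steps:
B(m) = 7 + m²
G(p, J) = p/2 (G(p, J) = p/(-3 - 1*(-5)) = p/(-3 + 5) = p/2)
b(h, S) = 626 + S + h (b(h, S) = (S + h) + 626 = 626 + S + h)
-1100575 + b(B(5), G(-29, 23)) = -1100575 + (626 + (½)*(-29) + (7 + 5²)) = -1100575 + (626 - 29/2 + (7 + 25)) = -1100575 + (626 - 29/2 + 32) = -1100575 + 1287/2 = -2199863/2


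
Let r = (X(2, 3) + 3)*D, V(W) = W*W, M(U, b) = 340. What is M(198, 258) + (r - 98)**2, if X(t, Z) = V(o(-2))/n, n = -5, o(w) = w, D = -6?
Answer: 317636/25 ≈ 12705.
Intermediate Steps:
V(W) = W**2
X(t, Z) = -4/5 (X(t, Z) = (-2)**2/(-5) = 4*(-1/5) = -4/5)
r = -66/5 (r = (-4/5 + 3)*(-6) = (11/5)*(-6) = -66/5 ≈ -13.200)
M(198, 258) + (r - 98)**2 = 340 + (-66/5 - 98)**2 = 340 + (-556/5)**2 = 340 + 309136/25 = 317636/25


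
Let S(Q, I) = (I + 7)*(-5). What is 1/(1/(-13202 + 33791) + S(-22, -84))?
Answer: 20589/7926766 ≈ 0.0025974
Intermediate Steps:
S(Q, I) = -35 - 5*I (S(Q, I) = (7 + I)*(-5) = -35 - 5*I)
1/(1/(-13202 + 33791) + S(-22, -84)) = 1/(1/(-13202 + 33791) + (-35 - 5*(-84))) = 1/(1/20589 + (-35 + 420)) = 1/(1/20589 + 385) = 1/(7926766/20589) = 20589/7926766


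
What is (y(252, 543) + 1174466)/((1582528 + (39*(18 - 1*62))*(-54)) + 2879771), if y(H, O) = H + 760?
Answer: 391826/1518321 ≈ 0.25807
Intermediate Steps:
y(H, O) = 760 + H
(y(252, 543) + 1174466)/((1582528 + (39*(18 - 1*62))*(-54)) + 2879771) = ((760 + 252) + 1174466)/((1582528 + (39*(18 - 1*62))*(-54)) + 2879771) = (1012 + 1174466)/((1582528 + (39*(18 - 62))*(-54)) + 2879771) = 1175478/((1582528 + (39*(-44))*(-54)) + 2879771) = 1175478/((1582528 - 1716*(-54)) + 2879771) = 1175478/((1582528 + 92664) + 2879771) = 1175478/(1675192 + 2879771) = 1175478/4554963 = 1175478*(1/4554963) = 391826/1518321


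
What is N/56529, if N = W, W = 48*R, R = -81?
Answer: -432/6281 ≈ -0.068779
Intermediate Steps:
W = -3888 (W = 48*(-81) = -3888)
N = -3888
N/56529 = -3888/56529 = -3888*1/56529 = -432/6281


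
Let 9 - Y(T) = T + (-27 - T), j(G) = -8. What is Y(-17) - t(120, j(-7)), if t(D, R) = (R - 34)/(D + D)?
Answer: 1447/40 ≈ 36.175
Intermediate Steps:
t(D, R) = (-34 + R)/(2*D) (t(D, R) = (-34 + R)/((2*D)) = (-34 + R)*(1/(2*D)) = (-34 + R)/(2*D))
Y(T) = 36 (Y(T) = 9 - (T + (-27 - T)) = 9 - 1*(-27) = 9 + 27 = 36)
Y(-17) - t(120, j(-7)) = 36 - (-34 - 8)/(2*120) = 36 - (-42)/(2*120) = 36 - 1*(-7/40) = 36 + 7/40 = 1447/40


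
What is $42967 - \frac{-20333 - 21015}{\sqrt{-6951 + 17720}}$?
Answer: $42967 + \frac{41348 \sqrt{89}}{979} \approx 43365.0$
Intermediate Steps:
$42967 - \frac{-20333 - 21015}{\sqrt{-6951 + 17720}} = 42967 - \frac{-20333 - 21015}{\sqrt{10769}} = 42967 - - \frac{41348}{11 \sqrt{89}} = 42967 - - 41348 \frac{\sqrt{89}}{979} = 42967 - - \frac{41348 \sqrt{89}}{979} = 42967 + \frac{41348 \sqrt{89}}{979}$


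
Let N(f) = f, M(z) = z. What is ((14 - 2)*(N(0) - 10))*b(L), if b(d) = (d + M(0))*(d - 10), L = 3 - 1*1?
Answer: 1920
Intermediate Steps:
L = 2 (L = 3 - 1 = 2)
b(d) = d*(-10 + d) (b(d) = (d + 0)*(d - 10) = d*(-10 + d))
((14 - 2)*(N(0) - 10))*b(L) = ((14 - 2)*(0 - 10))*(2*(-10 + 2)) = (12*(-10))*(2*(-8)) = -120*(-16) = 1920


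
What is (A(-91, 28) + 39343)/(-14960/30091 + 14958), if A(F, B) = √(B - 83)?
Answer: 1183870213/450086218 + 30091*I*√55/450086218 ≈ 2.6303 + 0.00049582*I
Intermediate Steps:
A(F, B) = √(-83 + B)
(A(-91, 28) + 39343)/(-14960/30091 + 14958) = (√(-83 + 28) + 39343)/(-14960/30091 + 14958) = (√(-55) + 39343)/(-14960*1/30091 + 14958) = (I*√55 + 39343)/(-14960/30091 + 14958) = (39343 + I*√55)/(450086218/30091) = (39343 + I*√55)*(30091/450086218) = 1183870213/450086218 + 30091*I*√55/450086218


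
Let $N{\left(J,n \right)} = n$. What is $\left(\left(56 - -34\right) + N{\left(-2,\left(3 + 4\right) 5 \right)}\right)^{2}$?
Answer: $15625$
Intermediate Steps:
$\left(\left(56 - -34\right) + N{\left(-2,\left(3 + 4\right) 5 \right)}\right)^{2} = \left(\left(56 - -34\right) + \left(3 + 4\right) 5\right)^{2} = \left(\left(56 + 34\right) + 7 \cdot 5\right)^{2} = \left(90 + 35\right)^{2} = 125^{2} = 15625$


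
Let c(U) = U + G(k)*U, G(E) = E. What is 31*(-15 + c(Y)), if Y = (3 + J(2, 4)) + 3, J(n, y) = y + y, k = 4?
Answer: 1705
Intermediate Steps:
J(n, y) = 2*y
Y = 14 (Y = (3 + 2*4) + 3 = (3 + 8) + 3 = 11 + 3 = 14)
c(U) = 5*U (c(U) = U + 4*U = 5*U)
31*(-15 + c(Y)) = 31*(-15 + 5*14) = 31*(-15 + 70) = 31*55 = 1705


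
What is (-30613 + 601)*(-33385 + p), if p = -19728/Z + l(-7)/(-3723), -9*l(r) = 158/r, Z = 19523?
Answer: 218484341660576972/218052387 ≈ 1.0020e+9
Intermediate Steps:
l(r) = -158/(9*r)
p = -661466758/654157161 (p = -19728/19523 - 158/9/(-7)/(-3723) = -19728*1/19523 - 158/9*(-1/7)*(-1/3723) = -19728/19523 + (158/63)*(-1/3723) = -19728/19523 - 158/234549 = -661466758/654157161 ≈ -1.0112)
(-30613 + 601)*(-33385 + p) = (-30613 + 601)*(-33385 - 661466758/654157161) = -30012*(-21839698286743/654157161) = 218484341660576972/218052387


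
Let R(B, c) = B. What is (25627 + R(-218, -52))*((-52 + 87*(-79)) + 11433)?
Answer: 114543772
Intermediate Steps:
(25627 + R(-218, -52))*((-52 + 87*(-79)) + 11433) = (25627 - 218)*((-52 + 87*(-79)) + 11433) = 25409*((-52 - 6873) + 11433) = 25409*(-6925 + 11433) = 25409*4508 = 114543772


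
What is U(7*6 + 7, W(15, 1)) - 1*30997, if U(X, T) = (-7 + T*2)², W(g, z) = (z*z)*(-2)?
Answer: -30876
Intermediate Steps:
W(g, z) = -2*z² (W(g, z) = z²*(-2) = -2*z²)
U(X, T) = (-7 + 2*T)²
U(7*6 + 7, W(15, 1)) - 1*30997 = (-7 + 2*(-2*1²))² - 1*30997 = (-7 + 2*(-2*1))² - 30997 = (-7 + 2*(-2))² - 30997 = (-7 - 4)² - 30997 = (-11)² - 30997 = 121 - 30997 = -30876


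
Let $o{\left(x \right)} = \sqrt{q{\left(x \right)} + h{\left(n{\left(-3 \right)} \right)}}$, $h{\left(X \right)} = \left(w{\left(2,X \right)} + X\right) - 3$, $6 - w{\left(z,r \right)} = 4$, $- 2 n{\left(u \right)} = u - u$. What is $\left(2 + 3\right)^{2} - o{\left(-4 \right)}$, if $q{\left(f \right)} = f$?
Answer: $25 - i \sqrt{5} \approx 25.0 - 2.2361 i$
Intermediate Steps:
$n{\left(u \right)} = 0$ ($n{\left(u \right)} = - \frac{u - u}{2} = \left(- \frac{1}{2}\right) 0 = 0$)
$w{\left(z,r \right)} = 2$ ($w{\left(z,r \right)} = 6 - 4 = 2$)
$h{\left(X \right)} = -1 + X$ ($h{\left(X \right)} = \left(2 + X\right) - 3 = -1 + X$)
$o{\left(x \right)} = \sqrt{-1 + x}$ ($o{\left(x \right)} = \sqrt{x + \left(-1 + 0\right)} = \sqrt{x - 1} = \sqrt{-1 + x}$)
$\left(2 + 3\right)^{2} - o{\left(-4 \right)} = \left(2 + 3\right)^{2} - \sqrt{-1 - 4} = 5^{2} - \sqrt{-5} = 25 - i \sqrt{5}$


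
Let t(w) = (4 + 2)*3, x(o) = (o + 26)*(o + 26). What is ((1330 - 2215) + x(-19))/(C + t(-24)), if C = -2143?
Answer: 836/2125 ≈ 0.39341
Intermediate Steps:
x(o) = (26 + o)² (x(o) = (26 + o)*(26 + o) = (26 + o)²)
t(w) = 18 (t(w) = 6*3 = 18)
((1330 - 2215) + x(-19))/(C + t(-24)) = ((1330 - 2215) + (26 - 19)²)/(-2143 + 18) = (-885 + 7²)/(-2125) = (-885 + 49)*(-1/2125) = -836*(-1/2125) = 836/2125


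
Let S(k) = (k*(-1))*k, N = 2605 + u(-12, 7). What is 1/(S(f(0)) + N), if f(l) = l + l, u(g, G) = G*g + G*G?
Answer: 1/2570 ≈ 0.00038911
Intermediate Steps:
u(g, G) = G² + G*g (u(g, G) = G*g + G² = G² + G*g)
f(l) = 2*l
N = 2570 (N = 2605 + 7*(7 - 12) = 2605 + 7*(-5) = 2605 - 35 = 2570)
S(k) = -k² (S(k) = (-k)*k = -k²)
1/(S(f(0)) + N) = 1/(-(2*0)² + 2570) = 1/(-1*0² + 2570) = 1/(-1*0 + 2570) = 1/(0 + 2570) = 1/2570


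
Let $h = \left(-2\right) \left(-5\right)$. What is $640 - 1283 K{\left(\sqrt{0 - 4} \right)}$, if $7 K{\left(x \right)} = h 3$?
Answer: $- \frac{34010}{7} \approx -4858.6$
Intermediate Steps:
$h = 10$
$K{\left(x \right)} = \frac{30}{7}$ ($K{\left(x \right)} = \frac{10 \cdot 3}{7} = \frac{1}{7} \cdot 30 = \frac{30}{7}$)
$640 - 1283 K{\left(\sqrt{0 - 4} \right)} = 640 - \frac{38490}{7} = - \frac{34010}{7}$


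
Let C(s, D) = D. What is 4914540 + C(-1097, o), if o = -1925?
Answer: 4912615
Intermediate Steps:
4914540 + C(-1097, o) = 4914540 - 1925 = 4912615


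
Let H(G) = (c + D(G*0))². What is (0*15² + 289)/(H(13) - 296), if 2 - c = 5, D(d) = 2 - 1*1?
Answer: -289/292 ≈ -0.98973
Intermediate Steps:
D(d) = 1 (D(d) = 2 - 1 = 1)
c = -3 (c = 2 - 1*5 = 2 - 5 = -3)
H(G) = 4 (H(G) = (-3 + 1)² = (-2)² = 4)
(0*15² + 289)/(H(13) - 296) = (0*15² + 289)/(4 - 296) = (0*225 + 289)/(-292) = (0 + 289)*(-1/292) = 289*(-1/292) = -289/292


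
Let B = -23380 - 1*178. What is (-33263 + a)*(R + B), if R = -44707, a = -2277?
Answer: 2426138100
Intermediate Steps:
B = -23558 (B = -23380 - 178 = -23558)
(-33263 + a)*(R + B) = (-33263 - 2277)*(-44707 - 23558) = -35540*(-68265) = 2426138100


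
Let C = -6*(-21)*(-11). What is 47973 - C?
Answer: 49359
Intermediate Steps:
C = -1386 (C = 126*(-11) = -1386)
47973 - C = 47973 - 1*(-1386) = 47973 + 1386 = 49359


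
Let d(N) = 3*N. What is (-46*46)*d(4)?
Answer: -25392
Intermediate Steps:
(-46*46)*d(4) = (-46*46)*(3*4) = -2116*12 = -25392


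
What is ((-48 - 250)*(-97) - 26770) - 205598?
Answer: -203462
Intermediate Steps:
((-48 - 250)*(-97) - 26770) - 205598 = (-298*(-97) - 26770) - 205598 = (28906 - 26770) - 205598 = 2136 - 205598 = -203462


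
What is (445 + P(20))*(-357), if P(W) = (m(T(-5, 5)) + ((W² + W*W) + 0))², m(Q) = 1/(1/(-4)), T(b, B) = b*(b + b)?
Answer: -226359777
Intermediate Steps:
T(b, B) = 2*b² (T(b, B) = b*(2*b) = 2*b²)
m(Q) = -4 (m(Q) = 1/(-¼) = -4)
P(W) = (-4 + 2*W²)² (P(W) = (-4 + ((W² + W*W) + 0))² = (-4 + ((W² + W²) + 0))² = (-4 + (2*W² + 0))² = (-4 + 2*W²)²)
(445 + P(20))*(-357) = (445 + 4*(-2 + 20²)²)*(-357) = (445 + 4*(-2 + 400)²)*(-357) = (445 + 4*398²)*(-357) = (445 + 4*158404)*(-357) = (445 + 633616)*(-357) = 634061*(-357) = -226359777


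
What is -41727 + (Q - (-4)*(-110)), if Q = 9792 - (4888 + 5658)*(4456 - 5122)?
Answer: 6991261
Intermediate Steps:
Q = 7033428 (Q = 9792 - 10546*(-666) = 9792 - 1*(-7023636) = 9792 + 7023636 = 7033428)
-41727 + (Q - (-4)*(-110)) = -41727 + (7033428 - (-4)*(-110)) = -41727 + (7033428 - 1*440) = -41727 + (7033428 - 440) = -41727 + 7032988 = 6991261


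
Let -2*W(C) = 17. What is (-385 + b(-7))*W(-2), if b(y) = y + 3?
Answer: 6613/2 ≈ 3306.5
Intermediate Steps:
W(C) = -17/2 (W(C) = -½*17 = -17/2)
b(y) = 3 + y
(-385 + b(-7))*W(-2) = (-385 + (3 - 7))*(-17/2) = (-385 - 4)*(-17/2) = -389*(-17/2) = 6613/2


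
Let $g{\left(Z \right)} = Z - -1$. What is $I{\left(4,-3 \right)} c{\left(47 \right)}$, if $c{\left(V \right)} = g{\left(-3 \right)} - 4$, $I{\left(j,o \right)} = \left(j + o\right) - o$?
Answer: $-24$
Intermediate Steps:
$g{\left(Z \right)} = 1 + Z$ ($g{\left(Z \right)} = Z + 1 = 1 + Z$)
$I{\left(j,o \right)} = j$
$c{\left(V \right)} = -6$ ($c{\left(V \right)} = \left(1 - 3\right) - 4 = -2 - 4 = -6$)
$I{\left(4,-3 \right)} c{\left(47 \right)} = 4 \left(-6\right) = -24$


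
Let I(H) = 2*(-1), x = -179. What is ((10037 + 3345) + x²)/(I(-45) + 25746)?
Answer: 45423/25744 ≈ 1.7644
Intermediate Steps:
I(H) = -2
((10037 + 3345) + x²)/(I(-45) + 25746) = ((10037 + 3345) + (-179)²)/(-2 + 25746) = (13382 + 32041)/25744 = 45423*(1/25744) = 45423/25744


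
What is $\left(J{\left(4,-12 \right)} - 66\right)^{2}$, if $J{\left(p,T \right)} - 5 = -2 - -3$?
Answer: $3600$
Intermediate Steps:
$J{\left(p,T \right)} = 6$ ($J{\left(p,T \right)} = 5 - -1 = 5 + \left(-2 + 3\right) = 5 + 1 = 6$)
$\left(J{\left(4,-12 \right)} - 66\right)^{2} = \left(6 - 66\right)^{2} = \left(-60\right)^{2} = 3600$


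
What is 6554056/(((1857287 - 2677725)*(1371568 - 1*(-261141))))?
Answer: -3277028/669768253271 ≈ -4.8928e-6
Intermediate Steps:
6554056/(((1857287 - 2677725)*(1371568 - 1*(-261141)))) = 6554056/((-820438*(1371568 + 261141))) = 6554056/((-820438*1632709)) = 6554056/(-1339536506542) = 6554056*(-1/1339536506542) = -3277028/669768253271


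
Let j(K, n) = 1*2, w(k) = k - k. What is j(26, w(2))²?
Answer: 4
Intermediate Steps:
w(k) = 0
j(K, n) = 2
j(26, w(2))² = 2² = 4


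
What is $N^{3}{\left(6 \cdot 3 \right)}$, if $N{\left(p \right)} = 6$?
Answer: $216$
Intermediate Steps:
$N^{3}{\left(6 \cdot 3 \right)} = 6^{3} = 216$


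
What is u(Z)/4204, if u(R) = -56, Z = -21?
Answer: -14/1051 ≈ -0.013321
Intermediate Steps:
u(Z)/4204 = -56/4204 = -56*1/4204 = -14/1051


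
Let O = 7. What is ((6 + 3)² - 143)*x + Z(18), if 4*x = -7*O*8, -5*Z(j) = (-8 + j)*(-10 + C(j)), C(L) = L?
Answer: 6060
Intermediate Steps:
Z(j) = -(-10 + j)*(-8 + j)/5 (Z(j) = -(-8 + j)*(-10 + j)/5 = -(-10 + j)*(-8 + j)/5)
x = -98 (x = (-7*7*8)/4 = (-49*8)/4 = (¼)*(-392) = -98)
((6 + 3)² - 143)*x + Z(18) = ((6 + 3)² - 143)*(-98) + (-16 - ⅕*18² + (18/5)*18) = (9² - 143)*(-98) + (-16 - ⅕*324 + 324/5) = (81 - 143)*(-98) + (-16 - 324/5 + 324/5) = -62*(-98) - 16 = 6076 - 16 = 6060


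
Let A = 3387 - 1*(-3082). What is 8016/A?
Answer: 8016/6469 ≈ 1.2391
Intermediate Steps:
A = 6469 (A = 3387 + 3082 = 6469)
8016/A = 8016/6469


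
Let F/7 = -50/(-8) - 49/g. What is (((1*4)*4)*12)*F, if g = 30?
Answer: 31024/5 ≈ 6204.8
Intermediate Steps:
F = 1939/60 (F = 7*(-50/(-8) - 49/30) = 7*(-50*(-⅛) - 49*1/30) = 7*(25/4 - 49/30) = 7*(277/60) = 1939/60 ≈ 32.317)
(((1*4)*4)*12)*F = (((1*4)*4)*12)*(1939/60) = ((4*4)*12)*(1939/60) = (16*12)*(1939/60) = 192*(1939/60) = 31024/5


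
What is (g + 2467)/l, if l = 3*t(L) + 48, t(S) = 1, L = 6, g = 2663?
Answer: 1710/17 ≈ 100.59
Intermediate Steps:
l = 51 (l = 3*1 + 48 = 3 + 48 = 51)
(g + 2467)/l = (2663 + 2467)/51 = 5130*(1/51) = 1710/17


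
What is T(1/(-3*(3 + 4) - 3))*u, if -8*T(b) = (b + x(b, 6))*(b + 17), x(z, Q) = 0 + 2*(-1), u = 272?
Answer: 339031/288 ≈ 1177.2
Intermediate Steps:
x(z, Q) = -2 (x(z, Q) = 0 - 2 = -2)
T(b) = -(-2 + b)*(17 + b)/8 (T(b) = -(b - 2)*(b + 17)/8 = -(-2 + b)*(17 + b)/8)
T(1/(-3*(3 + 4) - 3))*u = (17/4 - 15/(8*(-3*(3 + 4) - 3)) - 1/(8*(-3*(3 + 4) - 3)²))*272 = (17/4 - 15/(8*(-3*7 - 3)) - 1/(8*(-3*7 - 3)²))*272 = (17/4 - 15/(8*(-21 - 3)) - 1/(8*(-21 - 3)²))*272 = (17/4 - 15/8/(-24) - (1/(-24))²/8)*272 = (17/4 - 15/8*(-1/24) - (-1/24)²/8)*272 = (17/4 + 5/64 - ⅛*1/576)*272 = (17/4 + 5/64 - 1/4608)*272 = (19943/4608)*272 = 339031/288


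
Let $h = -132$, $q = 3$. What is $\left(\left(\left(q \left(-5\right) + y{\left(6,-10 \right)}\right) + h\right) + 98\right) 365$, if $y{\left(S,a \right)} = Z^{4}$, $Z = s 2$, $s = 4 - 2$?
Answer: $75555$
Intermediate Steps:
$s = 2$ ($s = 4 - 2 = 2$)
$Z = 4$ ($Z = 2 \cdot 2 = 4$)
$y{\left(S,a \right)} = 256$ ($y{\left(S,a \right)} = 4^{4} = 256$)
$\left(\left(\left(q \left(-5\right) + y{\left(6,-10 \right)}\right) + h\right) + 98\right) 365 = \left(\left(\left(3 \left(-5\right) + 256\right) - 132\right) + 98\right) 365 = \left(\left(\left(-15 + 256\right) - 132\right) + 98\right) 365 = \left(\left(241 - 132\right) + 98\right) 365 = \left(109 + 98\right) 365 = 207 \cdot 365 = 75555$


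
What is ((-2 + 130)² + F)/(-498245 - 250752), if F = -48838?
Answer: 32454/748997 ≈ 0.043330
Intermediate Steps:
((-2 + 130)² + F)/(-498245 - 250752) = ((-2 + 130)² - 48838)/(-498245 - 250752) = (128² - 48838)/(-748997) = (16384 - 48838)*(-1/748997) = -32454*(-1/748997) = 32454/748997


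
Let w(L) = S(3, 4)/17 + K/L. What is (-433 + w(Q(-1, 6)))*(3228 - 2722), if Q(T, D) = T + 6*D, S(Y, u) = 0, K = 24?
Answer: -7656286/35 ≈ -2.1875e+5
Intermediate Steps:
w(L) = 24/L (w(L) = 0/17 + 24/L = 0*(1/17) + 24/L = 0 + 24/L = 24/L)
(-433 + w(Q(-1, 6)))*(3228 - 2722) = (-433 + 24/(-1 + 6*6))*(3228 - 2722) = (-433 + 24/(-1 + 36))*506 = (-433 + 24/35)*506 = -15131/35*506 = -7656286/35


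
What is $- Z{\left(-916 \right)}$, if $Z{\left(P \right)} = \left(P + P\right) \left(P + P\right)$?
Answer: $-3356224$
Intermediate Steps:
$Z{\left(P \right)} = 4 P^{2}$ ($Z{\left(P \right)} = 2 P 2 P = 4 P^{2}$)
$- Z{\left(-916 \right)} = - 4 \left(-916\right)^{2} = - 4 \cdot 839056 = \left(-1\right) 3356224 = -3356224$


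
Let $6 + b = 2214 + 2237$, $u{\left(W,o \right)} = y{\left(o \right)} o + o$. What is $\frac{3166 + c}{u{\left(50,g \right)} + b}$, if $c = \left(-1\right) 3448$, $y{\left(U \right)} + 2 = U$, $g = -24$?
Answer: $- \frac{282}{5045} \approx -0.055897$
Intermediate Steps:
$y{\left(U \right)} = -2 + U$
$u{\left(W,o \right)} = o + o \left(-2 + o\right)$ ($u{\left(W,o \right)} = \left(-2 + o\right) o + o = o \left(-2 + o\right) + o = o + o \left(-2 + o\right)$)
$b = 4445$ ($b = -6 + \left(2214 + 2237\right) = -6 + 4451 = 4445$)
$c = -3448$
$\frac{3166 + c}{u{\left(50,g \right)} + b} = \frac{3166 - 3448}{- 24 \left(-1 - 24\right) + 4445} = - \frac{282}{\left(-24\right) \left(-25\right) + 4445} = - \frac{282}{600 + 4445} = - \frac{282}{5045}$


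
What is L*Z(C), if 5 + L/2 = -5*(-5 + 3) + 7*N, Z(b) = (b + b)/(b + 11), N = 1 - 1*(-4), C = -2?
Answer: -320/9 ≈ -35.556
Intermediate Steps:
N = 5 (N = 1 + 4 = 5)
Z(b) = 2*b/(11 + b) (Z(b) = (2*b)/(11 + b) = 2*b/(11 + b))
L = 80 (L = -10 + 2*(-5*(-5 + 3) + 7*5) = -10 + 2*(-5*(-2) + 35) = -10 + 2*(10 + 35) = -10 + 2*45 = -10 + 90 = 80)
L*Z(C) = 80*(2*(-2)/(11 - 2)) = 80*(2*(-2)/9) = 80*(2*(-2)*(1/9)) = 80*(-4/9) = -320/9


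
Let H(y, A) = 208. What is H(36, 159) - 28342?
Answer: -28134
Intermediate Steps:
H(36, 159) - 28342 = 208 - 28342 = -28134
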